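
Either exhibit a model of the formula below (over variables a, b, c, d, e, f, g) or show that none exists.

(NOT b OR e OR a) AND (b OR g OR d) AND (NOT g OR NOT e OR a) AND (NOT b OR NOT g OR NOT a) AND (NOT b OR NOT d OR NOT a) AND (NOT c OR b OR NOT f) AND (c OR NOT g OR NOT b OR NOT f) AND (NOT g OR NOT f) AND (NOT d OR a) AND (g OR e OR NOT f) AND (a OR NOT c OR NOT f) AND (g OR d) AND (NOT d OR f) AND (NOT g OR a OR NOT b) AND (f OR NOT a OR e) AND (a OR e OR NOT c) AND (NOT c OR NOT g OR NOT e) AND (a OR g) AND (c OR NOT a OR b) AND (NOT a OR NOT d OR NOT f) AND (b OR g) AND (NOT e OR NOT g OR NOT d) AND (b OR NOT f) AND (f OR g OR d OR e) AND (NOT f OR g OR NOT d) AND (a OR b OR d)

UNSATISFIABLE

Case g = false:
The clause (d) is unit, so d = true.
The clause (a) is unit, so a = true.
The clause (NOT b) is unit, so b = false.
Now (b) is unsatisfied and unit — conflict.
That branch fails; take g = true instead.
The clause (NOT f) is unit, so f = false.
The clause (NOT d) is unit, so d = false.
Case e = false:
The clause (NOT a) is unit, so a = false.
The clause (NOT b) is unit, so b = false.
Now (b) is unsatisfied and unit — conflict.
That branch fails; take e = true instead.
The clause (a) is unit, so a = true.
The clause (NOT b) is unit, so b = false.
The clause (NOT c) is unit, so c = false.
Now (c) is unsatisfied and unit — conflict.
Either choice for e ends in contradiction.
Either choice for g ends in contradiction.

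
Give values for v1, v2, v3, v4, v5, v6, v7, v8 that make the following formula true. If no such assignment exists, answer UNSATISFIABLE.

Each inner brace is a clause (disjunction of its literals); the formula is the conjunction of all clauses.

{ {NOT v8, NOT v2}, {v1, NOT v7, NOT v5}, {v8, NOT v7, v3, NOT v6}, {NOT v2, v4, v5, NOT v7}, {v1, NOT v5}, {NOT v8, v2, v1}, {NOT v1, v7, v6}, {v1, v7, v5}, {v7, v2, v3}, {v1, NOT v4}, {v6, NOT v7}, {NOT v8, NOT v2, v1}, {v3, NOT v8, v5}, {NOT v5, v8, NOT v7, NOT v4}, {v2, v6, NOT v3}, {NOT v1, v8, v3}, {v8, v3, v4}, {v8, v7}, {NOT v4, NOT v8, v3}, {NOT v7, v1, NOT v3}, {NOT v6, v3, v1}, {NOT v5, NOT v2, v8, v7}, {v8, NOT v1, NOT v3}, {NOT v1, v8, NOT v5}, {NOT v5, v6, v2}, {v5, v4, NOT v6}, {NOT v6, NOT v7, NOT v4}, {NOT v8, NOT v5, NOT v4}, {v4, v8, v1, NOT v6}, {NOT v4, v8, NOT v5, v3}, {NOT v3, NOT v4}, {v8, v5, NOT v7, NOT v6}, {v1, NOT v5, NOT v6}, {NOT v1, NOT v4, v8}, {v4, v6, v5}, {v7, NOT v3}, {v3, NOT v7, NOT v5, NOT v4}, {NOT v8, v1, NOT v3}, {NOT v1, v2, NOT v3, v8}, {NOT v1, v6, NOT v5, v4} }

v1=true, v2=false, v3=false, v4=false, v5=true, v6=true, v7=true, v8=true

Suppose v8 = true.
The clause (NOT v2) is unit, so v2 = false.
The clause (v1) is unit, so v1 = true.
Suppose v7 = true.
The clause (v6) is unit, so v6 = true.
The clause (NOT v4) is unit, so v4 = false.
The clause (v5) is unit, so v5 = true.
No clause remains; v3 is free.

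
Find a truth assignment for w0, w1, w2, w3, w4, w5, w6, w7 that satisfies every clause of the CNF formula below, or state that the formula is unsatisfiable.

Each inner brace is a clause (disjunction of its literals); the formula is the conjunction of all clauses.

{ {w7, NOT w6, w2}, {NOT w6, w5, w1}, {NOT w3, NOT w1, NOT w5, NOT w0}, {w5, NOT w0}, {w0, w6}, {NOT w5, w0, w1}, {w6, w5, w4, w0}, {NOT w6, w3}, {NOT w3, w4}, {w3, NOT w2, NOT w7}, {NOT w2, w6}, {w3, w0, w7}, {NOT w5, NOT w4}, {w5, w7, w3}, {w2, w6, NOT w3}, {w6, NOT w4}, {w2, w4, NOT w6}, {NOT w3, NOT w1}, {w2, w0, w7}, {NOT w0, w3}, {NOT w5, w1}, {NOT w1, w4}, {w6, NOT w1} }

Branch on w5: set w5 = true.
The clause (NOT w4) is unit, so w4 = false.
The clause (NOT w3) is unit, so w3 = false.
The clause (NOT w6) is unit, so w6 = false.
The clause (w0) is unit, so w0 = true.
Now (NOT w0) is unsatisfied and unit — conflict.
That branch fails; take w5 = false instead.
The clause (NOT w0) is unit, so w0 = false.
The clause (w6) is unit, so w6 = true.
The clause (w1) is unit, so w1 = true.
The clause (w3) is unit, so w3 = true.
Now (NOT w3) is unsatisfied and unit — conflict.
Both values of w5 lead to a conflict.

UNSATISFIABLE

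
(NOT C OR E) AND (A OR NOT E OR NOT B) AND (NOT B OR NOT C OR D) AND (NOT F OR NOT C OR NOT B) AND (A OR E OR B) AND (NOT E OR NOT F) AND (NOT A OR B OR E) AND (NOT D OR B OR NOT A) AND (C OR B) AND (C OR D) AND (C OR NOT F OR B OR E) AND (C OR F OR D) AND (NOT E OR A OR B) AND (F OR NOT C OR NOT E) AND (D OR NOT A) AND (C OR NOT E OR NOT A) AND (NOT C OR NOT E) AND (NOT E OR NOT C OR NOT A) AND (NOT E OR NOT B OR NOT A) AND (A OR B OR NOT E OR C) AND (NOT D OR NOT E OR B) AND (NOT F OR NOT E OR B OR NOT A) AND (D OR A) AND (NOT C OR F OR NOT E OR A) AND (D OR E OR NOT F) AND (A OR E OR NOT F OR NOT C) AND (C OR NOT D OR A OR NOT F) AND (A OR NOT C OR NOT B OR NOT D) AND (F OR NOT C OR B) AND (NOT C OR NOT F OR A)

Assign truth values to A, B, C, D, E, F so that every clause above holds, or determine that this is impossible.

Try C = false.
From the singleton clause (B), B = true.
From the singleton clause (D), D = true.
Try A = false.
From the singleton clause (NOT E), E = false.
From the singleton clause (NOT F), F = false.
This assignment satisfies each clause.

A ↦ false,  B ↦ true,  C ↦ false,  D ↦ true,  E ↦ false,  F ↦ false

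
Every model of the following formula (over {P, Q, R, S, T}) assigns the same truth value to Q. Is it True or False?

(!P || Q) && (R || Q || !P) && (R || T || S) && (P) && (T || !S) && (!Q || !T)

True

Suppose Q = false.
(!P) alone gives P = false.
That conflicts with the unit clause (P).
So every satisfying assignment has Q = True.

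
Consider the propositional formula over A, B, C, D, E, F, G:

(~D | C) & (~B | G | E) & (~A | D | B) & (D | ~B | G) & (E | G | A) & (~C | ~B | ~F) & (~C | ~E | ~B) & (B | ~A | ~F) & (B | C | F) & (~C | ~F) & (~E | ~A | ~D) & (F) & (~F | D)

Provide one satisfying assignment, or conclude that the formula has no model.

UNSATISFIABLE

(F) alone gives F = 1.
(~C) alone gives C = 0.
(~D) alone gives D = 0.
That conflicts with the unit clause (D).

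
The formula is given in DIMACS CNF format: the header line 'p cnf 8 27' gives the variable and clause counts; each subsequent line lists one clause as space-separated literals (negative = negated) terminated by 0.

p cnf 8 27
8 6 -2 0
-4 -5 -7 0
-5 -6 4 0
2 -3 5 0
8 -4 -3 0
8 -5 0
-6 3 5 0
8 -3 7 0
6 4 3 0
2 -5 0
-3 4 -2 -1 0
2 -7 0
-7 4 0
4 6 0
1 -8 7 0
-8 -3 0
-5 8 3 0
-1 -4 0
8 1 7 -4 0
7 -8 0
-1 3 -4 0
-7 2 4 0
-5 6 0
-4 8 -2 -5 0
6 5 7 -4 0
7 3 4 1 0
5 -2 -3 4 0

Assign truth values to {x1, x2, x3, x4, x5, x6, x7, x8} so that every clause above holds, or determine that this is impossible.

x1=False, x2=True, x3=False, x4=True, x5=False, x6=False, x7=True, x8=True

Branch on x8: set x8 = True.
Unit clause (¬x3) forces x3 = False.
Unit clause (x7) forces x7 = True.
Unit clause (x2) forces x2 = True.
Unit clause (x4) forces x4 = True.
Unit clause (¬x5) forces x5 = False.
Unit clause (¬x6) forces x6 = False.
Unit clause (¬x1) forces x1 = False.
Every clause now holds.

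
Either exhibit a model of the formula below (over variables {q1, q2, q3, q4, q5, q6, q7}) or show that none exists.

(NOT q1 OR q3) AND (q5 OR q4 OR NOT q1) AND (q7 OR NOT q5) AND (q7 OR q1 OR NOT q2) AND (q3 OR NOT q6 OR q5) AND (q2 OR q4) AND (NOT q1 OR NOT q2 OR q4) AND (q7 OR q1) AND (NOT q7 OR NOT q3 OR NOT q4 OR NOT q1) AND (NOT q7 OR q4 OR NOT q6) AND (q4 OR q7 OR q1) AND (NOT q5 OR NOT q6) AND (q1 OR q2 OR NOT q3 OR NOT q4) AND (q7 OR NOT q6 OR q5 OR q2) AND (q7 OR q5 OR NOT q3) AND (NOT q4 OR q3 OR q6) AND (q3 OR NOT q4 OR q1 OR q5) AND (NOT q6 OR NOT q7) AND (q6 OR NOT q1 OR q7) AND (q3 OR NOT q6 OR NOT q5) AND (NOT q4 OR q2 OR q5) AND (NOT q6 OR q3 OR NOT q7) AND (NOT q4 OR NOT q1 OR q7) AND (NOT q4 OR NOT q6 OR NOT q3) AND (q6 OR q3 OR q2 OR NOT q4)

Suppose q1 = false.
From the singleton clause (q7), q7 = true.
From the singleton clause (NOT q6), q6 = false.
Suppose q2 = true.
Suppose q4 = false.
All clauses hold; q3, q5 can take either value.

q1 ↦ false, q2 ↦ true, q3 ↦ true, q4 ↦ false, q5 ↦ true, q6 ↦ false, q7 ↦ true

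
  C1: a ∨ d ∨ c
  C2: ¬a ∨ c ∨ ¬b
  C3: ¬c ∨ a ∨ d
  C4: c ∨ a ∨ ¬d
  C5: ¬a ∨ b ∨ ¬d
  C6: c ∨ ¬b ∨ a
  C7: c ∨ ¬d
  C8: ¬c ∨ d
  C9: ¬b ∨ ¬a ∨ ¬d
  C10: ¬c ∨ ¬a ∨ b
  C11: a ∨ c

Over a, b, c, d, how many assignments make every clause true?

There are 2^4 = 16 truth assignments over (a, b, c, d).
Check each against the 11 clauses (columns in the order a, b, c, d):
  F F F F  ✗ fails (a ∨ d ∨ c)
  F F F T  ✗ fails (c ∨ a ∨ ¬d)
  F F T F  ✗ fails (¬c ∨ a ∨ d)
  F F T T  ✓ satisfies all
  F T F F  ✗ fails (a ∨ d ∨ c)
  F T F T  ✗ fails (c ∨ a ∨ ¬d)
  F T T F  ✗ fails (¬c ∨ a ∨ d)
  F T T T  ✓ satisfies all
  T F F F  ✓ satisfies all
  T F F T  ✗ fails (¬a ∨ b ∨ ¬d)
  T F T F  ✗ fails (¬c ∨ d)
  T F T T  ✗ fails (¬a ∨ b ∨ ¬d)
  T T F F  ✗ fails (¬a ∨ c ∨ ¬b)
  T T F T  ✗ fails (¬a ∨ c ∨ ¬b)
  T T T F  ✗ fails (¬c ∨ d)
  T T T T  ✗ fails (¬b ∨ ¬a ∨ ¬d)
3 of the 16 rows are models.

3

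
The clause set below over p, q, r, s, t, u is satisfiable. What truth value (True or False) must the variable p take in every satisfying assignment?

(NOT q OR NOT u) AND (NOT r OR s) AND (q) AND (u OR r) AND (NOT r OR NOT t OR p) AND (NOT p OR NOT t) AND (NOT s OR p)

Suppose p = false.
Unit clause (q) forces q = true.
Unit clause (NOT u) forces u = false.
Unit clause (r) forces r = true.
Unit clause (s) forces s = true.
That conflicts with the unit clause (NOT s).
So every satisfying assignment has p = True.

True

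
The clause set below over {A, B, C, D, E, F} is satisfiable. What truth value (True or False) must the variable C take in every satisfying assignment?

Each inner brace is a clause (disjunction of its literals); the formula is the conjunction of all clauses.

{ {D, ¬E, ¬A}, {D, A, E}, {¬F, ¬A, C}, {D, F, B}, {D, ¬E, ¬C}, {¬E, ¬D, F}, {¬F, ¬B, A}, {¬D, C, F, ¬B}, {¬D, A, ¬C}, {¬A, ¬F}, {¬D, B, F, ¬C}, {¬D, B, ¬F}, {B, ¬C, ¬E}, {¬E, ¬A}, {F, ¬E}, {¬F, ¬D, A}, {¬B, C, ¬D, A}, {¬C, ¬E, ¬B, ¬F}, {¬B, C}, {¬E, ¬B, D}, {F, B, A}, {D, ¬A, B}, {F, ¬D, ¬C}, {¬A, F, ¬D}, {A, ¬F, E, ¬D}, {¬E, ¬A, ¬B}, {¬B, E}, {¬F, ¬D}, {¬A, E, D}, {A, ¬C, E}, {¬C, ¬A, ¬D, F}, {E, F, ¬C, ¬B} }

Suppose C = True.
Try D = True.
From the singleton clause (A), A = True.
From the singleton clause (¬F), F = False.
But (F) is also a unit clause — contradiction.
That branch fails; take D = False instead.
From the singleton clause (¬E), E = False.
From the singleton clause (A), A = True.
But (¬A) is also a unit clause — contradiction.
Both values of D lead to a conflict.
So every satisfying assignment has C = False.

False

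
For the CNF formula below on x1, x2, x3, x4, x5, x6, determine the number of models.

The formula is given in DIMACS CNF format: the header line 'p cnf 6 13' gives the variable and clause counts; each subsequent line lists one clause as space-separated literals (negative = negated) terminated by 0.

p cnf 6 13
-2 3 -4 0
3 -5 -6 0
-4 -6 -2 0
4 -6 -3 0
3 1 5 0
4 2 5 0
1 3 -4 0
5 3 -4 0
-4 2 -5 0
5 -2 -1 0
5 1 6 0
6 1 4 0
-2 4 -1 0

7

There are 2^6 = 64 truth assignments over (x1, x2, x3, x4, x5, x6).
Split on x5. With x5 = True, the clauses containing x5 are satisfied and ¬x5 drops from the rest; 4 of the 2^5 = 32 assignments to the other variables satisfy what remains.
With x5 = False, by the same count on the reduced clause set, 3 assignments work.
Total: 4 + 3 = 7.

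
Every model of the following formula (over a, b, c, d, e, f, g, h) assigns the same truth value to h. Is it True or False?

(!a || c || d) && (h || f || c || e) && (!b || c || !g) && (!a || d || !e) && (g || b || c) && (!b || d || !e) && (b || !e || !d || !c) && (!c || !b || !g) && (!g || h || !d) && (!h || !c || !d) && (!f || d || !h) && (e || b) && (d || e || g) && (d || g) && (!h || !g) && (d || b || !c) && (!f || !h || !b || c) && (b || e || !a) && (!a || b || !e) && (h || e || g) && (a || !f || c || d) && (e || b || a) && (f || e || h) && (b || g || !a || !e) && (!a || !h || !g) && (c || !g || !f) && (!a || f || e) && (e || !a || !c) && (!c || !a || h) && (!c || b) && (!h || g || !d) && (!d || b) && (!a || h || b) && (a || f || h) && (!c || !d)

Suppose h = true.
From the singleton clause (!g), g = false.
From the singleton clause (d), d = true.
But (!d) is also a unit clause — contradiction.
So every satisfying assignment has h = False.

False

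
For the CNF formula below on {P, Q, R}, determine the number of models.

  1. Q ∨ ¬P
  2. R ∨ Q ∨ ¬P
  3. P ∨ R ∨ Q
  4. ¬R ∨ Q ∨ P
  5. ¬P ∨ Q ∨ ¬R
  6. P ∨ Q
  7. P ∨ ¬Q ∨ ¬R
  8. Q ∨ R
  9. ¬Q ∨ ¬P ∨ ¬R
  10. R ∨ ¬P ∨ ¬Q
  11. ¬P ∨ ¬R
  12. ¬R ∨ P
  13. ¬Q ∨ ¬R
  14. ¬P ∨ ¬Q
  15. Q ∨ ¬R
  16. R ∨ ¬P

There are 2^3 = 8 truth assignments over (P, Q, R).
Split on P. With P = True, the clauses containing P are satisfied and ¬P drops from the rest; 0 of the 2^2 = 4 assignments to the other variables satisfy what remains.
With P = False, by the same count on the reduced clause set, 1 assignment works.
(One model: P=F, Q=T, R=F.)
Total: 0 + 1 = 1.

1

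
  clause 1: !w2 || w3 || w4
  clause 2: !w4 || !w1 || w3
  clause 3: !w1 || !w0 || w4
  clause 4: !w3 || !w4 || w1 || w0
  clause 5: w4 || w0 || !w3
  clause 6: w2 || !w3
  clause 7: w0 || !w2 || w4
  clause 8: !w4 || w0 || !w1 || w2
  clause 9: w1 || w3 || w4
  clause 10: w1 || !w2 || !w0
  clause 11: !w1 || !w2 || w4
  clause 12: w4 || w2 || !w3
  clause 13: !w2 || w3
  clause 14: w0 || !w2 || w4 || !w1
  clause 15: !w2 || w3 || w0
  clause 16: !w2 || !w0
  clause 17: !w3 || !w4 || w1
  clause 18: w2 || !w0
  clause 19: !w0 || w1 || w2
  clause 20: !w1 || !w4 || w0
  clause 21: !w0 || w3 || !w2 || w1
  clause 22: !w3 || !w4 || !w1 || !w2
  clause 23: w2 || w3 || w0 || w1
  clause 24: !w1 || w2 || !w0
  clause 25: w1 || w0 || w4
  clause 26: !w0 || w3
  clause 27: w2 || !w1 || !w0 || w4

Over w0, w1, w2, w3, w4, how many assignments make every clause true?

There are 2^5 = 32 truth assignments over (w0, w1, w2, w3, w4).
Split on w1. With w1 = true, the clauses containing w1 are satisfied and !w1 drops from the rest; 1 of the 2^4 = 16 assignments to the other variables satisfy what remains.
With w1 = false, by the same count on the reduced clause set, 0 assignments work.
(One model: w0=F, w1=T, w2=F, w3=F, w4=F.)
Total: 1 + 0 = 1.

1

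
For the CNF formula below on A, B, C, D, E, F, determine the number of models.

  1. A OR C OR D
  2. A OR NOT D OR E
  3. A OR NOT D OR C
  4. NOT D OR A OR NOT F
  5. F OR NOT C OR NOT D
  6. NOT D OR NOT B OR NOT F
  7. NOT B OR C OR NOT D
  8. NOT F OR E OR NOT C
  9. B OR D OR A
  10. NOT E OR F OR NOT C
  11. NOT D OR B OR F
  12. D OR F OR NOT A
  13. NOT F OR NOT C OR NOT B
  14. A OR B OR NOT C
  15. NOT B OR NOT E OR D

8

There are 2^6 = 64 truth assignments over (A, B, C, D, E, F).
Split on C. With C = true, the clauses containing C are satisfied and NOT C drops from the rest; 3 of the 2^5 = 32 assignments to the other variables satisfy what remains.
With C = false, by the same count on the reduced clause set, 5 assignments work.
(One model: A=F, B=T, C=T, D=F, E=F, F=F.)
Total: 3 + 5 = 8.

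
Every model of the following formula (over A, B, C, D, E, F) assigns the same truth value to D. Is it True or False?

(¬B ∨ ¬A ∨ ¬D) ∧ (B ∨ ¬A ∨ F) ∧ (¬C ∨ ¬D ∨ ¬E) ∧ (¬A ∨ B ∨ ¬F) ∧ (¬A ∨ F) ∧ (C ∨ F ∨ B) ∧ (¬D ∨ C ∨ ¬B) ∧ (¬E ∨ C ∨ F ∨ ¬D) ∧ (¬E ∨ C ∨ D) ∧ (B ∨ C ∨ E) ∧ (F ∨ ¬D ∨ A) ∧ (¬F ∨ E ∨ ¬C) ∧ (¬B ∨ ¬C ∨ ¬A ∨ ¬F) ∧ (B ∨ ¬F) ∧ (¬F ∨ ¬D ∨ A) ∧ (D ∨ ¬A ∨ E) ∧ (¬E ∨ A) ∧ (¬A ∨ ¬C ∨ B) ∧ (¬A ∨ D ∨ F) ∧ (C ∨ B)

False

Suppose D = True.
Branch on B: set B = False.
The clause (¬F) is unit, so F = False.
The clause (¬A) is unit, so A = False.
That conflicts with the unit clause (A).
Backtrack on B: now try B = True.
The clause (¬A) is unit, so A = False.
The clause (C) is unit, so C = True.
The clause (¬E) is unit, so E = False.
The clause (F) is unit, so F = True.
That conflicts with the unit clause (¬F).
Neither B = True nor B = False works.
So every satisfying assignment has D = False.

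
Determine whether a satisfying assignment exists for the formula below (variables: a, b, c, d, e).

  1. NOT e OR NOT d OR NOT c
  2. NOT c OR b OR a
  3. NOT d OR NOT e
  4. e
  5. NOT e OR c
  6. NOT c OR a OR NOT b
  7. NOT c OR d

From the singleton clause (e), e = true.
From the singleton clause (NOT d), d = false.
From the singleton clause (c), c = true.
But (NOT c) is also a unit clause — contradiction.
No assignment satisfies every clause.

No, unsatisfiable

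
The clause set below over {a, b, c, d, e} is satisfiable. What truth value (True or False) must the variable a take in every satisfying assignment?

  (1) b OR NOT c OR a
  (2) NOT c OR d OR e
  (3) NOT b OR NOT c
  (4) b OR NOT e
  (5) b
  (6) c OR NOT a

False

Suppose a = true.
Unit clause (b) forces b = true.
Unit clause (NOT c) forces c = false.
That conflicts with the unit clause (c).
So every satisfying assignment has a = False.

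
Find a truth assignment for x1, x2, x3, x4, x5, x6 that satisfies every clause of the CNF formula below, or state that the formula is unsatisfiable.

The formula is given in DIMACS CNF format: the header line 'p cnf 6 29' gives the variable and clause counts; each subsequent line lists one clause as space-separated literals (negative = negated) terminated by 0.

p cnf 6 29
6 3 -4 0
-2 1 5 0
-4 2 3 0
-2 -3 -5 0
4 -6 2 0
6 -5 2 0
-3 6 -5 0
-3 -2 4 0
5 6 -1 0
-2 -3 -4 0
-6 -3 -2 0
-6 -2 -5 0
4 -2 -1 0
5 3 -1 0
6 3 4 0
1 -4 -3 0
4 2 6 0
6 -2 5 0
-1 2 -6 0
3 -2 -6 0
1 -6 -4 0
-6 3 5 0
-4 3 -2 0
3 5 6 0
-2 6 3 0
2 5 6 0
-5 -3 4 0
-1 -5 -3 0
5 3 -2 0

UNSATISFIABLE

Try x6 = True.
Try x4 = True.
(x1) alone gives x1 = True.
(x2) alone gives x2 = True.
(¬x3) alone gives x3 = False.
But (x3) is also a unit clause — contradiction.
So x4 must be the other value — set x4 = False.
(x2) alone gives x2 = True.
(¬x3) alone gives x3 = False.
But (x3) is also a unit clause — contradiction.
Both values of x4 lead to a conflict.
So x6 must be the other value — set x6 = False.
Try x3 = True.
(¬x5) alone gives x5 = False.
(¬x1) alone gives x1 = False.
(¬x2) alone gives x2 = False.
But (x2) is also a unit clause — contradiction.
So x3 must be the other value — set x3 = False.
(¬x4) alone gives x4 = False.
But (x4) is also a unit clause — contradiction.
Both values of x3 lead to a conflict.
Both values of x6 lead to a conflict.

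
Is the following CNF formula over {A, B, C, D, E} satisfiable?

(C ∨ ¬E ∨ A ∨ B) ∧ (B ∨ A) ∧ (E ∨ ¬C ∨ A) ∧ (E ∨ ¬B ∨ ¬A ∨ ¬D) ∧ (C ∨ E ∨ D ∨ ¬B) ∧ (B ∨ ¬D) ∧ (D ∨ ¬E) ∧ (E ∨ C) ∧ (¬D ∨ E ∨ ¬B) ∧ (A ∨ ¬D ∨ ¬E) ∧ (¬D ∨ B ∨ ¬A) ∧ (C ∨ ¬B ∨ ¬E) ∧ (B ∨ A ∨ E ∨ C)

Suppose B = False.
Unit clause (A) forces A = True.
Unit clause (¬D) forces D = False.
Unit clause (¬E) forces E = False.
Unit clause (C) forces C = True.
Every clause now holds.
A satisfying assignment: A: True; B: False; C: True; D: False; E: False.

Yes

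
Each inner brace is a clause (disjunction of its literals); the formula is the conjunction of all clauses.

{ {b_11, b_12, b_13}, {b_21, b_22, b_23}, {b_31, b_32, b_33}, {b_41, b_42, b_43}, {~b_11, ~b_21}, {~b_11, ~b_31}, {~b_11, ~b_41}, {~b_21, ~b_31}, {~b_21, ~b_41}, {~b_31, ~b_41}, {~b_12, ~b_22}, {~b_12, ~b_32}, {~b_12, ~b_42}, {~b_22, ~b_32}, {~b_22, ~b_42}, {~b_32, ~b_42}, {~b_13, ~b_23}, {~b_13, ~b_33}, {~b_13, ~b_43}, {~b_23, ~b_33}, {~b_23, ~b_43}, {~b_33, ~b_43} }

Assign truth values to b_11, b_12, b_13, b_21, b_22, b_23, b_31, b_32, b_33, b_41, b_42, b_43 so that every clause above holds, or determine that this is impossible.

Suppose b_11 = 0.
Suppose b_12 = 1.
Unit clause (~b_22) forces b_22 = 0.
Unit clause (~b_32) forces b_32 = 0.
Unit clause (~b_42) forces b_42 = 0.
Suppose b_21 = 1.
Unit clause (~b_31) forces b_31 = 0.
Unit clause (b_33) forces b_33 = 1.
Unit clause (~b_41) forces b_41 = 0.
Unit clause (b_43) forces b_43 = 1.
Now (~b_43) is unsatisfied and unit — conflict.
So b_21 must be the other value — set b_21 = 0.
Unit clause (b_23) forces b_23 = 1.
Unit clause (~b_13) forces b_13 = 0.
Unit clause (~b_33) forces b_33 = 0.
Unit clause (b_31) forces b_31 = 1.
Unit clause (~b_41) forces b_41 = 0.
Unit clause (b_43) forces b_43 = 1.
Now (~b_43) is unsatisfied and unit — conflict.
Neither b_21 = 1 nor b_21 = 0 works.
So b_12 must be the other value — set b_12 = 0.
Unit clause (b_13) forces b_13 = 1.
Unit clause (~b_23) forces b_23 = 0.
Unit clause (~b_33) forces b_33 = 0.
Unit clause (~b_43) forces b_43 = 0.
Suppose b_21 = 1.
Unit clause (~b_31) forces b_31 = 0.
Unit clause (b_32) forces b_32 = 1.
Unit clause (~b_41) forces b_41 = 0.
Unit clause (b_42) forces b_42 = 1.
Now (~b_42) is unsatisfied and unit — conflict.
So b_21 must be the other value — set b_21 = 0.
Unit clause (b_22) forces b_22 = 1.
Unit clause (~b_32) forces b_32 = 0.
Unit clause (b_31) forces b_31 = 1.
Unit clause (~b_41) forces b_41 = 0.
Unit clause (b_42) forces b_42 = 1.
Now (~b_42) is unsatisfied and unit — conflict.
Neither b_21 = 1 nor b_21 = 0 works.
Neither b_12 = 1 nor b_12 = 0 works.
So b_11 must be the other value — set b_11 = 1.
Unit clause (~b_21) forces b_21 = 0.
Unit clause (~b_31) forces b_31 = 0.
Unit clause (~b_41) forces b_41 = 0.
Suppose b_22 = 1.
Unit clause (~b_12) forces b_12 = 0.
Unit clause (~b_32) forces b_32 = 0.
Unit clause (b_33) forces b_33 = 1.
Unit clause (~b_42) forces b_42 = 0.
Unit clause (b_43) forces b_43 = 1.
Now (~b_43) is unsatisfied and unit — conflict.
So b_22 must be the other value — set b_22 = 0.
Unit clause (b_23) forces b_23 = 1.
Unit clause (~b_13) forces b_13 = 0.
Unit clause (~b_33) forces b_33 = 0.
Unit clause (b_32) forces b_32 = 1.
Unit clause (~b_12) forces b_12 = 0.
Unit clause (~b_42) forces b_42 = 0.
Unit clause (b_43) forces b_43 = 1.
Now (~b_43) is unsatisfied and unit — conflict.
Neither b_22 = 1 nor b_22 = 0 works.
Neither b_11 = 1 nor b_11 = 0 works.

UNSATISFIABLE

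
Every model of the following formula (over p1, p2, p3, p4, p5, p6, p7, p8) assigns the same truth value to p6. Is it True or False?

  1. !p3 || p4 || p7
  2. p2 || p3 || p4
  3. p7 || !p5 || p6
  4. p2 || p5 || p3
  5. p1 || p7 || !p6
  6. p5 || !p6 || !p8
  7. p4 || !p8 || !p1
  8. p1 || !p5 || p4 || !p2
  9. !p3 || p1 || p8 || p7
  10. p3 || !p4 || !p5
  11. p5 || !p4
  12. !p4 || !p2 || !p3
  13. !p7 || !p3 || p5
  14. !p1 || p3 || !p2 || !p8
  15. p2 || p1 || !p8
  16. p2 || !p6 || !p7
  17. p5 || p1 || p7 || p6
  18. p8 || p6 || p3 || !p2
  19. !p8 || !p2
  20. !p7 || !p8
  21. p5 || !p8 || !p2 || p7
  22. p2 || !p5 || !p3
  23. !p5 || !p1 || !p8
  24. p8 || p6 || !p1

True

Suppose p6 = false.
Case p7 = true:
(!p8) alone gives p8 = false.
(!p1) alone gives p1 = false.
Case p5 = true:
Case p4 = true:
(p3) alone gives p3 = true.
(!p2) alone gives p2 = false.
Now (p2) is unsatisfied and unit — conflict.
That branch fails; take p4 = false instead.
(!p2) alone gives p2 = false.
(p3) alone gives p3 = true.
Now (!p3) is unsatisfied and unit — conflict.
Neither p4 = true nor p4 = false works.
That branch fails; take p5 = false instead.
(!p4) alone gives p4 = false.
(!p3) alone gives p3 = false.
(p2) alone gives p2 = true.
Now (!p2) is unsatisfied and unit — conflict.
Neither p5 = true nor p5 = false works.
That branch fails; take p7 = false instead.
(!p5) alone gives p5 = false.
(!p4) alone gives p4 = false.
(!p3) alone gives p3 = false.
(p2) alone gives p2 = true.
(p1) alone gives p1 = true.
(!p8) alone gives p8 = false.
Now (p8) is unsatisfied and unit — conflict.
Neither p7 = true nor p7 = false works.
So every satisfying assignment has p6 = True.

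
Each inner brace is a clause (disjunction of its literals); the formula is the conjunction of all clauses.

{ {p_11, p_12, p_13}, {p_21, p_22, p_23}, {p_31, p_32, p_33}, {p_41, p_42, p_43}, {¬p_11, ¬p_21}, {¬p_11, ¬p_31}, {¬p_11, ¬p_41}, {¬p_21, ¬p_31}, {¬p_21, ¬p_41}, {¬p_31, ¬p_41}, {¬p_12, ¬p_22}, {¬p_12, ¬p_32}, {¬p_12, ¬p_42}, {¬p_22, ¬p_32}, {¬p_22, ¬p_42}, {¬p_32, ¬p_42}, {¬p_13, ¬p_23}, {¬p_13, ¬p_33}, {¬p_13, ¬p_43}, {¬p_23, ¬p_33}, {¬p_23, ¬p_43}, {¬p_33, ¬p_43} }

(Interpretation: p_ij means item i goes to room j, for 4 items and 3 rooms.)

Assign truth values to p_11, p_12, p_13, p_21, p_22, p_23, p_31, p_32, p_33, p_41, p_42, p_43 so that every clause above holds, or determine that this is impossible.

Case p_11 = False:
Case p_12 = True:
Unit clause (¬p_22) forces p_22 = False.
Unit clause (¬p_32) forces p_32 = False.
Unit clause (¬p_42) forces p_42 = False.
Case p_21 = True:
Unit clause (¬p_31) forces p_31 = False.
Unit clause (p_33) forces p_33 = True.
Unit clause (¬p_41) forces p_41 = False.
Unit clause (p_43) forces p_43 = True.
Now (¬p_43) is unsatisfied and unit — conflict.
Backtrack on p_21: now try p_21 = False.
Unit clause (p_23) forces p_23 = True.
Unit clause (¬p_13) forces p_13 = False.
Unit clause (¬p_33) forces p_33 = False.
Unit clause (p_31) forces p_31 = True.
Unit clause (¬p_41) forces p_41 = False.
Unit clause (p_43) forces p_43 = True.
Now (¬p_43) is unsatisfied and unit — conflict.
Either choice for p_21 ends in contradiction.
Backtrack on p_12: now try p_12 = False.
Unit clause (p_13) forces p_13 = True.
Unit clause (¬p_23) forces p_23 = False.
Unit clause (¬p_33) forces p_33 = False.
Unit clause (¬p_43) forces p_43 = False.
Case p_21 = True:
Unit clause (¬p_31) forces p_31 = False.
Unit clause (p_32) forces p_32 = True.
Unit clause (¬p_41) forces p_41 = False.
Unit clause (p_42) forces p_42 = True.
Now (¬p_42) is unsatisfied and unit — conflict.
Backtrack on p_21: now try p_21 = False.
Unit clause (p_22) forces p_22 = True.
Unit clause (¬p_32) forces p_32 = False.
Unit clause (p_31) forces p_31 = True.
Unit clause (¬p_41) forces p_41 = False.
Unit clause (p_42) forces p_42 = True.
Now (¬p_42) is unsatisfied and unit — conflict.
Either choice for p_21 ends in contradiction.
Either choice for p_12 ends in contradiction.
Backtrack on p_11: now try p_11 = True.
Unit clause (¬p_21) forces p_21 = False.
Unit clause (¬p_31) forces p_31 = False.
Unit clause (¬p_41) forces p_41 = False.
Case p_22 = True:
Unit clause (¬p_12) forces p_12 = False.
Unit clause (¬p_32) forces p_32 = False.
Unit clause (p_33) forces p_33 = True.
Unit clause (¬p_42) forces p_42 = False.
Unit clause (p_43) forces p_43 = True.
Now (¬p_43) is unsatisfied and unit — conflict.
Backtrack on p_22: now try p_22 = False.
Unit clause (p_23) forces p_23 = True.
Unit clause (¬p_13) forces p_13 = False.
Unit clause (¬p_33) forces p_33 = False.
Unit clause (p_32) forces p_32 = True.
Unit clause (¬p_12) forces p_12 = False.
Unit clause (¬p_42) forces p_42 = False.
Unit clause (p_43) forces p_43 = True.
Now (¬p_43) is unsatisfied and unit — conflict.
Either choice for p_22 ends in contradiction.
Either choice for p_11 ends in contradiction.

UNSATISFIABLE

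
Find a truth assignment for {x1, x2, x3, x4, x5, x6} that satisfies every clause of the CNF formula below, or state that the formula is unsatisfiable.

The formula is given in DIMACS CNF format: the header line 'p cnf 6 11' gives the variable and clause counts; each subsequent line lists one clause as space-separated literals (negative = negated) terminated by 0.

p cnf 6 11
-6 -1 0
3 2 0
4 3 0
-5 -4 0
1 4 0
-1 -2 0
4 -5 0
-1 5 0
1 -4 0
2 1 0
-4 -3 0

UNSATISFIABLE

Case x6 = False:
Case x3 = True:
(¬x4) alone gives x4 = False.
(x1) alone gives x1 = True.
(¬x2) alone gives x2 = False.
(¬x5) alone gives x5 = False.
That conflicts with the unit clause (x5).
Undo x3 and try x3 = False.
(x2) alone gives x2 = True.
(x4) alone gives x4 = True.
(¬x5) alone gives x5 = False.
(¬x1) alone gives x1 = False.
That conflicts with the unit clause (x1).
Both values of x3 lead to a conflict.
Undo x6 and try x6 = True.
(¬x1) alone gives x1 = False.
(x4) alone gives x4 = True.
That conflicts with the unit clause (¬x4).
Both values of x6 lead to a conflict.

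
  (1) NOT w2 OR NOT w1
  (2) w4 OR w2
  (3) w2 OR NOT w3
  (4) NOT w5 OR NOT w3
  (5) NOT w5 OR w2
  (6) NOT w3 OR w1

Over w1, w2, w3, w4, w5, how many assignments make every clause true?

There are 2^5 = 32 truth assignments over (w1, w2, w3, w4, w5).
Split on w3. With w3 = true, the clauses containing w3 are satisfied and NOT w3 drops from the rest; 0 of the 2^4 = 16 assignments to the other variables satisfy what remains.
With w3 = false, by the same count on the reduced clause set, 6 assignments work.
(One model: w1=F, w2=F, w3=F, w4=T, w5=F.)
Total: 0 + 6 = 6.

6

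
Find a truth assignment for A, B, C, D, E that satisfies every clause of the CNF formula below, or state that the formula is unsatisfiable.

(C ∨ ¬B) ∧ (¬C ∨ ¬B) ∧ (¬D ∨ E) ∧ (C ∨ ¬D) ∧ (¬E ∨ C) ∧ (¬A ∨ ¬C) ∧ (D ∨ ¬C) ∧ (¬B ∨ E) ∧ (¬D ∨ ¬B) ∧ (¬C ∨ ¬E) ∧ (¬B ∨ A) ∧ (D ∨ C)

UNSATISFIABLE

Case C = True:
From the singleton clause (¬B), B = False.
From the singleton clause (¬A), A = False.
From the singleton clause (D), D = True.
From the singleton clause (E), E = True.
Now (¬E) is unsatisfied and unit — conflict.
Undo C and try C = False.
From the singleton clause (¬B), B = False.
From the singleton clause (¬D), D = False.
Now (D) is unsatisfied and unit — conflict.
Either choice for C ends in contradiction.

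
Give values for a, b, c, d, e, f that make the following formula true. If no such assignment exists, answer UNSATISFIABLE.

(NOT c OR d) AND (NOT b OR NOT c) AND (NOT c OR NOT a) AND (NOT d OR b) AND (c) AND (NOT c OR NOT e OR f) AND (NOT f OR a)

The clause (c) is unit, so c = true.
The clause (d) is unit, so d = true.
The clause (NOT b) is unit, so b = false.
That conflicts with the unit clause (b).

UNSATISFIABLE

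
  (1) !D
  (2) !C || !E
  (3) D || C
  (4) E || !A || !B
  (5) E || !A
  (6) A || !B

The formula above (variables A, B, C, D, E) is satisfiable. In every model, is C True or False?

True

Suppose C = false.
The clause (!D) is unit, so D = false.
That conflicts with the unit clause (D).
So every satisfying assignment has C = True.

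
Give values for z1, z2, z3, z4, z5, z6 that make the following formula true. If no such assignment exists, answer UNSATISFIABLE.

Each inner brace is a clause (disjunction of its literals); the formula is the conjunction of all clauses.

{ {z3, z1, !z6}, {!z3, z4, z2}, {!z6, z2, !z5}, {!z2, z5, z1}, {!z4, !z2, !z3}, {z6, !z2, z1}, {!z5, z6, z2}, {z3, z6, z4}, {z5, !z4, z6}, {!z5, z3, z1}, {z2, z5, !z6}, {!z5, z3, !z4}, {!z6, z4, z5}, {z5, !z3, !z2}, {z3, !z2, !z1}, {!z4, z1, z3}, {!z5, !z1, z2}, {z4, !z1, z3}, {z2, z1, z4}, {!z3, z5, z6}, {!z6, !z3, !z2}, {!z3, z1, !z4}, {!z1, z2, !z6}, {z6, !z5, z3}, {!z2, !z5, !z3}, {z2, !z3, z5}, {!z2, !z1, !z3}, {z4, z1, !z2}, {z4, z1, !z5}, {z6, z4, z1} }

Suppose z3 = true.
Suppose z4 = true.
(!z2) alone gives z2 = false.
(z1) alone gives z1 = true.
(!z5) alone gives z5 = false.
But (z5) is also a unit clause — contradiction.
Backtrack on z4: now try z4 = false.
(z2) alone gives z2 = true.
(z5) alone gives z5 = true.
But (!z5) is also a unit clause — contradiction.
Both values of z4 lead to a conflict.
Backtrack on z3: now try z3 = false.
Suppose z1 = true.
(!z2) alone gives z2 = false.
(!z5) alone gives z5 = false.
(!z6) alone gives z6 = false.
(z4) alone gives z4 = true.
But (!z4) is also a unit clause — contradiction.
Backtrack on z1: now try z1 = false.
(!z6) alone gives z6 = false.
(!z2) alone gives z2 = false.
(!z5) alone gives z5 = false.
(z4) alone gives z4 = true.
But (!z4) is also a unit clause — contradiction.
Both values of z1 lead to a conflict.
Both values of z3 lead to a conflict.

UNSATISFIABLE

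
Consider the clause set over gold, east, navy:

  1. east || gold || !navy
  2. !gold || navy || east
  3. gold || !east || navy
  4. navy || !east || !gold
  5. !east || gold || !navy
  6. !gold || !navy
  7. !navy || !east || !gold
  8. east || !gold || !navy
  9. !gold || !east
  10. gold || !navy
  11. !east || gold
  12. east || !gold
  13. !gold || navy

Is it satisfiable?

Satisfiable

Try gold = false.
(!navy) alone gives navy = false.
(!east) alone gives east = false.
This assignment satisfies each clause.
A satisfying assignment: gold=false, east=false, navy=false.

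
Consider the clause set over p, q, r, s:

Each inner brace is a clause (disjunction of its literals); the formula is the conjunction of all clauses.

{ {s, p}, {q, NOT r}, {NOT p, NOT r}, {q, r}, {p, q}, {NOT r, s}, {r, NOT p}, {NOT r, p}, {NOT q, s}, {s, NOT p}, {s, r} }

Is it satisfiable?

Branch on s: set s = true.
Branch on q: set q = true.
Branch on p: set p = false.
The clause (NOT r) is unit, so r = false.
Every clause now holds.
A satisfying assignment: p: false; q: true; r: false; s: true.

Yes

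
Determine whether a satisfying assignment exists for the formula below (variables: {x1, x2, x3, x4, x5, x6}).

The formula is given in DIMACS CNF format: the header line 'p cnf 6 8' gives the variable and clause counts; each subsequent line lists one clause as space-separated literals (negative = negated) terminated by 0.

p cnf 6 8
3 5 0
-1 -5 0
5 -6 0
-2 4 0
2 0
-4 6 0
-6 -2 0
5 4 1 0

(x2) alone gives x2 = True.
(x4) alone gives x4 = True.
(x6) alone gives x6 = True.
But (¬x6) is also a unit clause — contradiction.
No assignment satisfies every clause.

No, unsatisfiable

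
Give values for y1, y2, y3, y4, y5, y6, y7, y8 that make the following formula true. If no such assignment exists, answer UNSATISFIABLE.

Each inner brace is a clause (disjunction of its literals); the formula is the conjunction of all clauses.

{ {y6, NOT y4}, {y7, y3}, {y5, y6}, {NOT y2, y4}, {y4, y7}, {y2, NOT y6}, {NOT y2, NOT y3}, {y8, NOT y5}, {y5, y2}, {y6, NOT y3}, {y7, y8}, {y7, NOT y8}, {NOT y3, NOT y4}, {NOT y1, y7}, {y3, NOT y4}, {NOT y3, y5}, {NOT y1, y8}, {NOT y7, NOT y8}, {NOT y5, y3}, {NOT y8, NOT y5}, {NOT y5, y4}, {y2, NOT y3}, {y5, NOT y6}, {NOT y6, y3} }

UNSATISFIABLE

Try y6 = true.
The clause (y2) is unit, so y2 = true.
The clause (y4) is unit, so y4 = true.
The clause (NOT y3) is unit, so y3 = false.
Now (y3) is unsatisfied and unit — conflict.
So y6 must be the other value — set y6 = false.
The clause (NOT y4) is unit, so y4 = false.
The clause (y5) is unit, so y5 = true.
Now (NOT y5) is unsatisfied and unit — conflict.
Both values of y6 lead to a conflict.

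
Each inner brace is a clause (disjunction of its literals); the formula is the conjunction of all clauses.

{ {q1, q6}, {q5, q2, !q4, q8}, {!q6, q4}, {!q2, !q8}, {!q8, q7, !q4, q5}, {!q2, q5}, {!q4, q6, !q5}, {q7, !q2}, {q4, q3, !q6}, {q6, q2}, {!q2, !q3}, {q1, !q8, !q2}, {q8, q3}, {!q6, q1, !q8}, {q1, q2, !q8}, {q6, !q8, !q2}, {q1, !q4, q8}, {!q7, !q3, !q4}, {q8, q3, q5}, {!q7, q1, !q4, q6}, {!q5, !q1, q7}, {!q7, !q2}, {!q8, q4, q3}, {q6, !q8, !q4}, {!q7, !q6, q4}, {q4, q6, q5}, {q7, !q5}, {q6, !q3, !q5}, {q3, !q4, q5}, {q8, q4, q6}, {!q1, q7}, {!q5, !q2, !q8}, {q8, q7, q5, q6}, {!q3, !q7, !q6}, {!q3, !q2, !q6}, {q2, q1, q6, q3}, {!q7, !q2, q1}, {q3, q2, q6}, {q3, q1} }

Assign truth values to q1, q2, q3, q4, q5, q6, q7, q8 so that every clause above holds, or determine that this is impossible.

Try q1 = true.
The clause (q7) is unit, so q7 = true.
The clause (!q2) is unit, so q2 = false.
The clause (q6) is unit, so q6 = true.
The clause (q4) is unit, so q4 = true.
The clause (!q3) is unit, so q3 = false.
The clause (q8) is unit, so q8 = true.
The clause (q5) is unit, so q5 = true.
This assignment satisfies each clause.

q1=true, q2=false, q3=false, q4=true, q5=true, q6=true, q7=true, q8=true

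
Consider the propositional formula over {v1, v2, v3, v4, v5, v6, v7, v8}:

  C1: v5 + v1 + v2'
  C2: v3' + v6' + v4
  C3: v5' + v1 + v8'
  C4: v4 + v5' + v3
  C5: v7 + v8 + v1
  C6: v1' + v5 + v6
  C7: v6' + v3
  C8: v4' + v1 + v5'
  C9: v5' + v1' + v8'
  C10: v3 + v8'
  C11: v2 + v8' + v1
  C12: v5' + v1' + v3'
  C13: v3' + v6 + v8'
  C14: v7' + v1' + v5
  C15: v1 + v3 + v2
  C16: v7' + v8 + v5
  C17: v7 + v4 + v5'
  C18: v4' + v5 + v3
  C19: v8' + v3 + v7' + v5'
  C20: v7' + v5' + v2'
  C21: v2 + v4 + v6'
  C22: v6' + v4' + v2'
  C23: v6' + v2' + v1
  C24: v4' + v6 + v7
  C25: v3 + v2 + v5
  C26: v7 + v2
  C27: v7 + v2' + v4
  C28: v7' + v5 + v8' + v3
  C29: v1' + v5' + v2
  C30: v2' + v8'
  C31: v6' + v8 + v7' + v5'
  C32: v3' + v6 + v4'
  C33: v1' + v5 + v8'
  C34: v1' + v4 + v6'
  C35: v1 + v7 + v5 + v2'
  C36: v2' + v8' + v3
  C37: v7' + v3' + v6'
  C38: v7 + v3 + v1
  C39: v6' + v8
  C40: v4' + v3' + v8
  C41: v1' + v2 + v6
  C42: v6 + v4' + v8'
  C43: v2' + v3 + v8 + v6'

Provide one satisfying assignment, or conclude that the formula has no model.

v1: 0; v2: 0; v3: 1; v4: 0; v5: 1; v6: 0; v7: 1; v8: 0

Suppose v6 = 0.
Suppose v1 = 0.
Suppose v5 = 1.
(v8') alone gives v8 = 0.
(v7) alone gives v7 = 1.
(v4') alone gives v4 = 0.
(v3) alone gives v3 = 1.
(v2') alone gives v2 = 0.
Every clause now holds.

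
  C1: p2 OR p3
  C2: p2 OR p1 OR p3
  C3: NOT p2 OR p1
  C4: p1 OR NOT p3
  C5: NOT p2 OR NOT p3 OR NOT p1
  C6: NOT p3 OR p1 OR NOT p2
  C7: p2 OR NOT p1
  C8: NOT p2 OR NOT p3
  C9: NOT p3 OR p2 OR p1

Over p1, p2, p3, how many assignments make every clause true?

1

There are 2^3 = 8 truth assignments over (p1, p2, p3).
Check each against the 9 clauses (columns in the order p1, p2, p3):
  F F F  ✗ fails (p2 OR p3)
  F F T  ✗ fails (p1 OR NOT p3)
  F T F  ✗ fails (NOT p2 OR p1)
  F T T  ✗ fails (NOT p2 OR p1)
  T F F  ✗ fails (p2 OR p3)
  T F T  ✗ fails (p2 OR NOT p1)
  T T F  ✓ satisfies all
  T T T  ✗ fails (NOT p2 OR NOT p3 OR NOT p1)
1 of the 8 rows is a model.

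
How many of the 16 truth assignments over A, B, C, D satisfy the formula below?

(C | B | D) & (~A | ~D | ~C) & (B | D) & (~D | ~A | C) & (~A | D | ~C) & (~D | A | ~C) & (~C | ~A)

5

There are 2^4 = 16 truth assignments over (A, B, C, D).
Check each against the 7 clauses (columns in the order A, B, C, D):
  F F F F  ✗ fails (C | B | D)
  F F F T  ✓ satisfies all
  F F T F  ✗ fails (B | D)
  F F T T  ✗ fails (~D | A | ~C)
  F T F F  ✓ satisfies all
  F T F T  ✓ satisfies all
  F T T F  ✓ satisfies all
  F T T T  ✗ fails (~D | A | ~C)
  T F F F  ✗ fails (C | B | D)
  T F F T  ✗ fails (~D | ~A | C)
  T F T F  ✗ fails (B | D)
  T F T T  ✗ fails (~A | ~D | ~C)
  T T F F  ✓ satisfies all
  T T F T  ✗ fails (~D | ~A | C)
  T T T F  ✗ fails (~A | D | ~C)
  T T T T  ✗ fails (~A | ~D | ~C)
5 of the 16 rows are models.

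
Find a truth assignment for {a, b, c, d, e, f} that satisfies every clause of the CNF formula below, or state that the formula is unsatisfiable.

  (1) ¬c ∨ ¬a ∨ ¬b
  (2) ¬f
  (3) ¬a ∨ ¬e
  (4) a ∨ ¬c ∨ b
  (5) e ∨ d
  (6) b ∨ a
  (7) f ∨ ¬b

a=True; b=False; c=False; d=True; e=False; f=False

The clause (¬f) is unit, so f = False.
The clause (¬b) is unit, so b = False.
The clause (a) is unit, so a = True.
The clause (¬e) is unit, so e = False.
The clause (d) is unit, so d = True.
Every clause is now satisfied; c is unconstrained.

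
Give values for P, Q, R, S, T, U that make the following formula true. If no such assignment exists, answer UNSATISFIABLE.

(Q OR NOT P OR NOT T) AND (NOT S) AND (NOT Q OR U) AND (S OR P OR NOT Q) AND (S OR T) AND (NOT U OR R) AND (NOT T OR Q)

P: true; Q: true; R: true; S: false; T: true; U: true

From the singleton clause (NOT S), S = false.
From the singleton clause (T), T = true.
From the singleton clause (Q), Q = true.
From the singleton clause (U), U = true.
From the singleton clause (P), P = true.
From the singleton clause (R), R = true.
This assignment satisfies each clause.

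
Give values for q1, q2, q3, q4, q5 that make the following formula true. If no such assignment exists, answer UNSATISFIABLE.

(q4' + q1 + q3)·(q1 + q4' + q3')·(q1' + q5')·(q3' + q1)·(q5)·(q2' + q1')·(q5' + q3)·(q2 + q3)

Unit clause (q5) forces q5 = 1.
Unit clause (q1') forces q1 = 0.
Unit clause (q3') forces q3 = 0.
But (q3) is also a unit clause — contradiction.

UNSATISFIABLE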